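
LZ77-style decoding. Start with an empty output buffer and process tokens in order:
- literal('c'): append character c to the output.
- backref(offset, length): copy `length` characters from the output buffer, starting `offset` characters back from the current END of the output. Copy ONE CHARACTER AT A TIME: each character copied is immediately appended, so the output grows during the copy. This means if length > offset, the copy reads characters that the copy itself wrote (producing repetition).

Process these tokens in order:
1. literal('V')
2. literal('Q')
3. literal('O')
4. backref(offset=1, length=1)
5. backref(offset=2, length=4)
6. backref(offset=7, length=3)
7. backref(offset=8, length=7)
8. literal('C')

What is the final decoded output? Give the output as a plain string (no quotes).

Answer: VQOOOOOOQOOOOOOOQOC

Derivation:
Token 1: literal('V'). Output: "V"
Token 2: literal('Q'). Output: "VQ"
Token 3: literal('O'). Output: "VQO"
Token 4: backref(off=1, len=1). Copied 'O' from pos 2. Output: "VQOO"
Token 5: backref(off=2, len=4) (overlapping!). Copied 'OOOO' from pos 2. Output: "VQOOOOOO"
Token 6: backref(off=7, len=3). Copied 'QOO' from pos 1. Output: "VQOOOOOOQOO"
Token 7: backref(off=8, len=7). Copied 'OOOOOQO' from pos 3. Output: "VQOOOOOOQOOOOOOOQO"
Token 8: literal('C'). Output: "VQOOOOOOQOOOOOOOQOC"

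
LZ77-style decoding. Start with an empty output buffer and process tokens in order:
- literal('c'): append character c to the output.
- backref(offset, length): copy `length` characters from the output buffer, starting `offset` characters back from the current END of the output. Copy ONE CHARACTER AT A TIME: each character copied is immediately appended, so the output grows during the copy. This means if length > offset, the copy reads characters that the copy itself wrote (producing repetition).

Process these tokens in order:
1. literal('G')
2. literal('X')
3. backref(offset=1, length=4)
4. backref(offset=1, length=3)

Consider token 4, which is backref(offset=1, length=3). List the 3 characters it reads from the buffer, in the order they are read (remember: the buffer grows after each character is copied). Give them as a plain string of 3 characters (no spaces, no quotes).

Answer: XXX

Derivation:
Token 1: literal('G'). Output: "G"
Token 2: literal('X'). Output: "GX"
Token 3: backref(off=1, len=4) (overlapping!). Copied 'XXXX' from pos 1. Output: "GXXXXX"
Token 4: backref(off=1, len=3). Buffer before: "GXXXXX" (len 6)
  byte 1: read out[5]='X', append. Buffer now: "GXXXXXX"
  byte 2: read out[6]='X', append. Buffer now: "GXXXXXXX"
  byte 3: read out[7]='X', append. Buffer now: "GXXXXXXXX"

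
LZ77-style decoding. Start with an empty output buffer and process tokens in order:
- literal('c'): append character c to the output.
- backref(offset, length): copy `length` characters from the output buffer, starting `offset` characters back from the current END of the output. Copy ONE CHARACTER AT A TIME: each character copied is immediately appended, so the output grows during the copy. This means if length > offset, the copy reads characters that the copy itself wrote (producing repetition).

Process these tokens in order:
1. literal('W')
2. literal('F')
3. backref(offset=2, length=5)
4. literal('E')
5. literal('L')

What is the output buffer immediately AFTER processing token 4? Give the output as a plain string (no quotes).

Answer: WFWFWFWE

Derivation:
Token 1: literal('W'). Output: "W"
Token 2: literal('F'). Output: "WF"
Token 3: backref(off=2, len=5) (overlapping!). Copied 'WFWFW' from pos 0. Output: "WFWFWFW"
Token 4: literal('E'). Output: "WFWFWFWE"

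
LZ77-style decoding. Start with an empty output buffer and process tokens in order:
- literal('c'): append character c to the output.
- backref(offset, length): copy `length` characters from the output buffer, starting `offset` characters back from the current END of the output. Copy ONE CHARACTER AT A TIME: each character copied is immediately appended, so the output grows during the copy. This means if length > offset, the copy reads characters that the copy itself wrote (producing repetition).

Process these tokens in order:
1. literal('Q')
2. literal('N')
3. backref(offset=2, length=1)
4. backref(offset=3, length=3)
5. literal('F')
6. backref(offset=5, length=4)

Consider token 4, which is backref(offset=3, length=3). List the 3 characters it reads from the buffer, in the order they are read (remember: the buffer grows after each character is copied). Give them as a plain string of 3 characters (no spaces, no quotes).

Answer: QNQ

Derivation:
Token 1: literal('Q'). Output: "Q"
Token 2: literal('N'). Output: "QN"
Token 3: backref(off=2, len=1). Copied 'Q' from pos 0. Output: "QNQ"
Token 4: backref(off=3, len=3). Buffer before: "QNQ" (len 3)
  byte 1: read out[0]='Q', append. Buffer now: "QNQQ"
  byte 2: read out[1]='N', append. Buffer now: "QNQQN"
  byte 3: read out[2]='Q', append. Buffer now: "QNQQNQ"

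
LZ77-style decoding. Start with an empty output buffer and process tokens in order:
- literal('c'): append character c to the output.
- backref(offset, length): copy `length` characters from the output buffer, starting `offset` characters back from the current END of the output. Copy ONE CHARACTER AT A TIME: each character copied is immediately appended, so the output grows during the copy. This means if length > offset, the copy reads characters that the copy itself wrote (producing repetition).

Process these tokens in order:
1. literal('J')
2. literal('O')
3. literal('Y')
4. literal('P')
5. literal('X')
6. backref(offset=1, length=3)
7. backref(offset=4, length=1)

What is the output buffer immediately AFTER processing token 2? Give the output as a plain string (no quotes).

Token 1: literal('J'). Output: "J"
Token 2: literal('O'). Output: "JO"

Answer: JO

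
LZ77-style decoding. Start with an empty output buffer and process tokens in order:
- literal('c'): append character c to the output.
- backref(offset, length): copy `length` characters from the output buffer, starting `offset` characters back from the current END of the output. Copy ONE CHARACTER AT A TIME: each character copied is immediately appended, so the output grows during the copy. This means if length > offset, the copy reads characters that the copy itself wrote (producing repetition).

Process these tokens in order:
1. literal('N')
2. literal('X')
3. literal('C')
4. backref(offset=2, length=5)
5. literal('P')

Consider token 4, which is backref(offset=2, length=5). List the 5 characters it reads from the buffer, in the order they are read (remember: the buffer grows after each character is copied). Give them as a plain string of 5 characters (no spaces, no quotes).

Answer: XCXCX

Derivation:
Token 1: literal('N'). Output: "N"
Token 2: literal('X'). Output: "NX"
Token 3: literal('C'). Output: "NXC"
Token 4: backref(off=2, len=5). Buffer before: "NXC" (len 3)
  byte 1: read out[1]='X', append. Buffer now: "NXCX"
  byte 2: read out[2]='C', append. Buffer now: "NXCXC"
  byte 3: read out[3]='X', append. Buffer now: "NXCXCX"
  byte 4: read out[4]='C', append. Buffer now: "NXCXCXC"
  byte 5: read out[5]='X', append. Buffer now: "NXCXCXCX"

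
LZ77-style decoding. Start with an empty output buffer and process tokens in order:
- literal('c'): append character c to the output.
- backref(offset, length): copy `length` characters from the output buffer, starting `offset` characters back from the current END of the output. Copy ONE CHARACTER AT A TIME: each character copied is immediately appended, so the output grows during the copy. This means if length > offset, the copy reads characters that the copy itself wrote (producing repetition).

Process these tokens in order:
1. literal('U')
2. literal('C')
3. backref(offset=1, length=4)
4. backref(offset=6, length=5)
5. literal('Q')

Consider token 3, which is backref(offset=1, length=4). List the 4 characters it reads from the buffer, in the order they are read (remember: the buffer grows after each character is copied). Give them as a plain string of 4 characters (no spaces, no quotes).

Answer: CCCC

Derivation:
Token 1: literal('U'). Output: "U"
Token 2: literal('C'). Output: "UC"
Token 3: backref(off=1, len=4). Buffer before: "UC" (len 2)
  byte 1: read out[1]='C', append. Buffer now: "UCC"
  byte 2: read out[2]='C', append. Buffer now: "UCCC"
  byte 3: read out[3]='C', append. Buffer now: "UCCCC"
  byte 4: read out[4]='C', append. Buffer now: "UCCCCC"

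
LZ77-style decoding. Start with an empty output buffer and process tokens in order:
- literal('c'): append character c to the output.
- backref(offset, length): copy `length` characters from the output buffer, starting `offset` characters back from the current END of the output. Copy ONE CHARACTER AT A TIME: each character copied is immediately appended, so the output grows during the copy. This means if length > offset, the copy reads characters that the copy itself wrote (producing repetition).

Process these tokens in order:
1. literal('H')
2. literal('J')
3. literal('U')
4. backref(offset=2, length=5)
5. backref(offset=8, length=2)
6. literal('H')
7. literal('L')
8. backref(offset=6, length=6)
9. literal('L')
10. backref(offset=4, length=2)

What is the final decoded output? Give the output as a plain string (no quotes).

Answer: HJUJUJUJHJHLUJHJHLLJH

Derivation:
Token 1: literal('H'). Output: "H"
Token 2: literal('J'). Output: "HJ"
Token 3: literal('U'). Output: "HJU"
Token 4: backref(off=2, len=5) (overlapping!). Copied 'JUJUJ' from pos 1. Output: "HJUJUJUJ"
Token 5: backref(off=8, len=2). Copied 'HJ' from pos 0. Output: "HJUJUJUJHJ"
Token 6: literal('H'). Output: "HJUJUJUJHJH"
Token 7: literal('L'). Output: "HJUJUJUJHJHL"
Token 8: backref(off=6, len=6). Copied 'UJHJHL' from pos 6. Output: "HJUJUJUJHJHLUJHJHL"
Token 9: literal('L'). Output: "HJUJUJUJHJHLUJHJHLL"
Token 10: backref(off=4, len=2). Copied 'JH' from pos 15. Output: "HJUJUJUJHJHLUJHJHLLJH"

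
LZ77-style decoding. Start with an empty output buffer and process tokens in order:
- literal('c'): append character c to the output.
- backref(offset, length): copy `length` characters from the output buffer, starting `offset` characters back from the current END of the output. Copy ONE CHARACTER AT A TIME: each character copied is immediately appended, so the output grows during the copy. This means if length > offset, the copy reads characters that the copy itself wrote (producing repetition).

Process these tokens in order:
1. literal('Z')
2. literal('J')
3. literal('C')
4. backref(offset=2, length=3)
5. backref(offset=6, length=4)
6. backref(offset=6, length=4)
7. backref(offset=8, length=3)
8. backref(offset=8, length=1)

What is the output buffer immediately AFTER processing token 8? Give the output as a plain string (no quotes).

Token 1: literal('Z'). Output: "Z"
Token 2: literal('J'). Output: "ZJ"
Token 3: literal('C'). Output: "ZJC"
Token 4: backref(off=2, len=3) (overlapping!). Copied 'JCJ' from pos 1. Output: "ZJCJCJ"
Token 5: backref(off=6, len=4). Copied 'ZJCJ' from pos 0. Output: "ZJCJCJZJCJ"
Token 6: backref(off=6, len=4). Copied 'CJZJ' from pos 4. Output: "ZJCJCJZJCJCJZJ"
Token 7: backref(off=8, len=3). Copied 'ZJC' from pos 6. Output: "ZJCJCJZJCJCJZJZJC"
Token 8: backref(off=8, len=1). Copied 'J' from pos 9. Output: "ZJCJCJZJCJCJZJZJCJ"

Answer: ZJCJCJZJCJCJZJZJCJ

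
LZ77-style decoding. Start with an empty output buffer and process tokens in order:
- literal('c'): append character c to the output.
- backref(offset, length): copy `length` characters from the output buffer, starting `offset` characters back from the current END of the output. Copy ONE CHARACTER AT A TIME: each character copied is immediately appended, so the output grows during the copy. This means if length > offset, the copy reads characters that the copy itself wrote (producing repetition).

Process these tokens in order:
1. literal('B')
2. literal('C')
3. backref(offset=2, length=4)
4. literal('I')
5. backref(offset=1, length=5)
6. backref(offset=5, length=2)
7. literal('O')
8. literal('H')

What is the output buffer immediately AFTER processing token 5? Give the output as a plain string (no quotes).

Token 1: literal('B'). Output: "B"
Token 2: literal('C'). Output: "BC"
Token 3: backref(off=2, len=4) (overlapping!). Copied 'BCBC' from pos 0. Output: "BCBCBC"
Token 4: literal('I'). Output: "BCBCBCI"
Token 5: backref(off=1, len=5) (overlapping!). Copied 'IIIII' from pos 6. Output: "BCBCBCIIIIII"

Answer: BCBCBCIIIIII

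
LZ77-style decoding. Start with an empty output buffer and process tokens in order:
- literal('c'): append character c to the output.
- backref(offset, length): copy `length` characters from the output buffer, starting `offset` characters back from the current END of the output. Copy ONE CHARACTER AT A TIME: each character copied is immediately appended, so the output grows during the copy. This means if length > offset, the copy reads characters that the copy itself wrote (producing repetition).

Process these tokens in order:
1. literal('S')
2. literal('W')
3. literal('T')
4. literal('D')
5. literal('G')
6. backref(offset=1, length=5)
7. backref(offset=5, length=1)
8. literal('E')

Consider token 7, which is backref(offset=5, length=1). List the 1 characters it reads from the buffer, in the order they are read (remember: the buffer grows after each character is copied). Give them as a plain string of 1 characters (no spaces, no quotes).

Answer: G

Derivation:
Token 1: literal('S'). Output: "S"
Token 2: literal('W'). Output: "SW"
Token 3: literal('T'). Output: "SWT"
Token 4: literal('D'). Output: "SWTD"
Token 5: literal('G'). Output: "SWTDG"
Token 6: backref(off=1, len=5) (overlapping!). Copied 'GGGGG' from pos 4. Output: "SWTDGGGGGG"
Token 7: backref(off=5, len=1). Buffer before: "SWTDGGGGGG" (len 10)
  byte 1: read out[5]='G', append. Buffer now: "SWTDGGGGGGG"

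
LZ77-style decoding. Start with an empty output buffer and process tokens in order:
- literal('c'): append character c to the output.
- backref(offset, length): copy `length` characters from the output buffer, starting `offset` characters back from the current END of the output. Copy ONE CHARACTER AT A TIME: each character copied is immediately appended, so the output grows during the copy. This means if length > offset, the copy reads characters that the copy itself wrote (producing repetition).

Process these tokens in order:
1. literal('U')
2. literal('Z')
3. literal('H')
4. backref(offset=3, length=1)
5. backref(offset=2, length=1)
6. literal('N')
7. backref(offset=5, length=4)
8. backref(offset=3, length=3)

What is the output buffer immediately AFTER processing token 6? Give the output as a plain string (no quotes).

Token 1: literal('U'). Output: "U"
Token 2: literal('Z'). Output: "UZ"
Token 3: literal('H'). Output: "UZH"
Token 4: backref(off=3, len=1). Copied 'U' from pos 0. Output: "UZHU"
Token 5: backref(off=2, len=1). Copied 'H' from pos 2. Output: "UZHUH"
Token 6: literal('N'). Output: "UZHUHN"

Answer: UZHUHN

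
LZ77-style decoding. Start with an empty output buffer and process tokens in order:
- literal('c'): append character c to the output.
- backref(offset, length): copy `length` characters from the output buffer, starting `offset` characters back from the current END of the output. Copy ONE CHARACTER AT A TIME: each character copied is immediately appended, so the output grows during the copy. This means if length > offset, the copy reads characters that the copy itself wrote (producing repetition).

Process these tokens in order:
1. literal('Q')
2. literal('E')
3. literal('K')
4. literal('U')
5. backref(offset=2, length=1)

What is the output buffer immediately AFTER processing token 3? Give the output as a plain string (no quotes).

Token 1: literal('Q'). Output: "Q"
Token 2: literal('E'). Output: "QE"
Token 3: literal('K'). Output: "QEK"

Answer: QEK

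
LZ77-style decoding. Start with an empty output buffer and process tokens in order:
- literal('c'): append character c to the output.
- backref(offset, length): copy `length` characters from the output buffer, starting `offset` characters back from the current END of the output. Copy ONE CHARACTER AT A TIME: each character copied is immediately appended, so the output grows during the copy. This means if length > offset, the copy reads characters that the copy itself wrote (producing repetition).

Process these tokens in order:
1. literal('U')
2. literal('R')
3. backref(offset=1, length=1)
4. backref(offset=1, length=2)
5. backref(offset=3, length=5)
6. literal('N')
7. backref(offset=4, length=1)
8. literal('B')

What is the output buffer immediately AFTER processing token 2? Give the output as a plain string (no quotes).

Token 1: literal('U'). Output: "U"
Token 2: literal('R'). Output: "UR"

Answer: UR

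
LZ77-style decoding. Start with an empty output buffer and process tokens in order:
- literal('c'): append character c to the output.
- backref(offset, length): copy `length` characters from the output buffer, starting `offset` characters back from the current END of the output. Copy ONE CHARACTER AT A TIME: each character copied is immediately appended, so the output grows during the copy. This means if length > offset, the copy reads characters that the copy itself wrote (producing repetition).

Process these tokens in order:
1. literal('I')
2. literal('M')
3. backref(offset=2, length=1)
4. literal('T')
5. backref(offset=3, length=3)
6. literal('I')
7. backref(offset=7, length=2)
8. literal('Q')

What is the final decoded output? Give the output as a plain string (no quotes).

Token 1: literal('I'). Output: "I"
Token 2: literal('M'). Output: "IM"
Token 3: backref(off=2, len=1). Copied 'I' from pos 0. Output: "IMI"
Token 4: literal('T'). Output: "IMIT"
Token 5: backref(off=3, len=3). Copied 'MIT' from pos 1. Output: "IMITMIT"
Token 6: literal('I'). Output: "IMITMITI"
Token 7: backref(off=7, len=2). Copied 'MI' from pos 1. Output: "IMITMITIMI"
Token 8: literal('Q'). Output: "IMITMITIMIQ"

Answer: IMITMITIMIQ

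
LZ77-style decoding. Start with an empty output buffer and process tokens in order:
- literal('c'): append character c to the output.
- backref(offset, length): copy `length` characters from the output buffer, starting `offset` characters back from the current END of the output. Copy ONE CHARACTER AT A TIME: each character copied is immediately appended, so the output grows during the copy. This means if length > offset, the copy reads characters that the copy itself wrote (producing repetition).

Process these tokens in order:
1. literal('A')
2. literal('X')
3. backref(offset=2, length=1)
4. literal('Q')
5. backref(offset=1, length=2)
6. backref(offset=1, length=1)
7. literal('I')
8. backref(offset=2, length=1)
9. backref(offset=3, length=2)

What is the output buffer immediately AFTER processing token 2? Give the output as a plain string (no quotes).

Token 1: literal('A'). Output: "A"
Token 2: literal('X'). Output: "AX"

Answer: AX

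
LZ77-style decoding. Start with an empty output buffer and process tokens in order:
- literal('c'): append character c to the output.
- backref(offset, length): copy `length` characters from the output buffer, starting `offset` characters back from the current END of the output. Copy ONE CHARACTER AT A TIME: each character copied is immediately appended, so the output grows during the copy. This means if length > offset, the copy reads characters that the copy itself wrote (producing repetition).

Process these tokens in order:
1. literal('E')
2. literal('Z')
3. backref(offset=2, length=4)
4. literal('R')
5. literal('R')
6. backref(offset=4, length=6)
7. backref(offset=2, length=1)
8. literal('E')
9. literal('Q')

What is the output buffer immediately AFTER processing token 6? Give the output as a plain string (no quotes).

Token 1: literal('E'). Output: "E"
Token 2: literal('Z'). Output: "EZ"
Token 3: backref(off=2, len=4) (overlapping!). Copied 'EZEZ' from pos 0. Output: "EZEZEZ"
Token 4: literal('R'). Output: "EZEZEZR"
Token 5: literal('R'). Output: "EZEZEZRR"
Token 6: backref(off=4, len=6) (overlapping!). Copied 'EZRREZ' from pos 4. Output: "EZEZEZRREZRREZ"

Answer: EZEZEZRREZRREZ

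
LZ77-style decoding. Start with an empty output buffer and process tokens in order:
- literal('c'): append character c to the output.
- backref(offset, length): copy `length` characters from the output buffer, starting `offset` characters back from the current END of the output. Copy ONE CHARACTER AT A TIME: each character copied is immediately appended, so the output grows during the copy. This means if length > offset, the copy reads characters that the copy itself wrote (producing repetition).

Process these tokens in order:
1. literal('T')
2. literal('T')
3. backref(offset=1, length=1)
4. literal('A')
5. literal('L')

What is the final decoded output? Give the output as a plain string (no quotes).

Token 1: literal('T'). Output: "T"
Token 2: literal('T'). Output: "TT"
Token 3: backref(off=1, len=1). Copied 'T' from pos 1. Output: "TTT"
Token 4: literal('A'). Output: "TTTA"
Token 5: literal('L'). Output: "TTTAL"

Answer: TTTAL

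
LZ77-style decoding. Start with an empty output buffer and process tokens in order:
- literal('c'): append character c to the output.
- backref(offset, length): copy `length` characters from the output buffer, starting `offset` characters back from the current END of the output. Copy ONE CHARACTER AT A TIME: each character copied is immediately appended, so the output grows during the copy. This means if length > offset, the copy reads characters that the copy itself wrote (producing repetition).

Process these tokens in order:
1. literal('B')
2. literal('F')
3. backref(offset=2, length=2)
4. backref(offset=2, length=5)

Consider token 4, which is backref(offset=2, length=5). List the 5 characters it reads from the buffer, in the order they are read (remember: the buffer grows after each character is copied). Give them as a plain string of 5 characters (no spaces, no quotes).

Token 1: literal('B'). Output: "B"
Token 2: literal('F'). Output: "BF"
Token 3: backref(off=2, len=2). Copied 'BF' from pos 0. Output: "BFBF"
Token 4: backref(off=2, len=5). Buffer before: "BFBF" (len 4)
  byte 1: read out[2]='B', append. Buffer now: "BFBFB"
  byte 2: read out[3]='F', append. Buffer now: "BFBFBF"
  byte 3: read out[4]='B', append. Buffer now: "BFBFBFB"
  byte 4: read out[5]='F', append. Buffer now: "BFBFBFBF"
  byte 5: read out[6]='B', append. Buffer now: "BFBFBFBFB"

Answer: BFBFB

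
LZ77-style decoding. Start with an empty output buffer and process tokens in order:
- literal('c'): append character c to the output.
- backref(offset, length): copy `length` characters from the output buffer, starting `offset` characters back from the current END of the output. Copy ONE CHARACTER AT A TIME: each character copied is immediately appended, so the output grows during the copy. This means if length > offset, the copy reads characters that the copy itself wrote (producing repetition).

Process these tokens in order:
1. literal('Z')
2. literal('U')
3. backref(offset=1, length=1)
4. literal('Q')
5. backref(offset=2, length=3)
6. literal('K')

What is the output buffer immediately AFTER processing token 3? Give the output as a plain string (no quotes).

Token 1: literal('Z'). Output: "Z"
Token 2: literal('U'). Output: "ZU"
Token 3: backref(off=1, len=1). Copied 'U' from pos 1. Output: "ZUU"

Answer: ZUU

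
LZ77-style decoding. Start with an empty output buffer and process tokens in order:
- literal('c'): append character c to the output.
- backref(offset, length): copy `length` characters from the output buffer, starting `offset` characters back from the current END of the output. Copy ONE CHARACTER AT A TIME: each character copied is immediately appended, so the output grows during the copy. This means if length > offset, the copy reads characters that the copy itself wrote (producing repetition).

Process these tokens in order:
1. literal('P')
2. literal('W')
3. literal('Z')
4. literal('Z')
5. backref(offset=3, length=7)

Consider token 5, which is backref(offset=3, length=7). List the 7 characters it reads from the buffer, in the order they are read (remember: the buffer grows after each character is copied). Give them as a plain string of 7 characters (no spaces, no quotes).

Token 1: literal('P'). Output: "P"
Token 2: literal('W'). Output: "PW"
Token 3: literal('Z'). Output: "PWZ"
Token 4: literal('Z'). Output: "PWZZ"
Token 5: backref(off=3, len=7). Buffer before: "PWZZ" (len 4)
  byte 1: read out[1]='W', append. Buffer now: "PWZZW"
  byte 2: read out[2]='Z', append. Buffer now: "PWZZWZ"
  byte 3: read out[3]='Z', append. Buffer now: "PWZZWZZ"
  byte 4: read out[4]='W', append. Buffer now: "PWZZWZZW"
  byte 5: read out[5]='Z', append. Buffer now: "PWZZWZZWZ"
  byte 6: read out[6]='Z', append. Buffer now: "PWZZWZZWZZ"
  byte 7: read out[7]='W', append. Buffer now: "PWZZWZZWZZW"

Answer: WZZWZZW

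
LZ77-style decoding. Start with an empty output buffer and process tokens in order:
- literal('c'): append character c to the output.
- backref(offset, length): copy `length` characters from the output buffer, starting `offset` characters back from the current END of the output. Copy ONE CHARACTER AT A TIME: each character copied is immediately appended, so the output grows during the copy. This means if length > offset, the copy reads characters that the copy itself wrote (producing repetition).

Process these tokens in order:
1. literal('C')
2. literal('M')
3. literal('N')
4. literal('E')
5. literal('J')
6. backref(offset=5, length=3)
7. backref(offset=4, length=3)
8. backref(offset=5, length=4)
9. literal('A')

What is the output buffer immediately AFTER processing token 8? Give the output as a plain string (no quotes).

Answer: CMNEJCMNJCMMNJC

Derivation:
Token 1: literal('C'). Output: "C"
Token 2: literal('M'). Output: "CM"
Token 3: literal('N'). Output: "CMN"
Token 4: literal('E'). Output: "CMNE"
Token 5: literal('J'). Output: "CMNEJ"
Token 6: backref(off=5, len=3). Copied 'CMN' from pos 0. Output: "CMNEJCMN"
Token 7: backref(off=4, len=3). Copied 'JCM' from pos 4. Output: "CMNEJCMNJCM"
Token 8: backref(off=5, len=4). Copied 'MNJC' from pos 6. Output: "CMNEJCMNJCMMNJC"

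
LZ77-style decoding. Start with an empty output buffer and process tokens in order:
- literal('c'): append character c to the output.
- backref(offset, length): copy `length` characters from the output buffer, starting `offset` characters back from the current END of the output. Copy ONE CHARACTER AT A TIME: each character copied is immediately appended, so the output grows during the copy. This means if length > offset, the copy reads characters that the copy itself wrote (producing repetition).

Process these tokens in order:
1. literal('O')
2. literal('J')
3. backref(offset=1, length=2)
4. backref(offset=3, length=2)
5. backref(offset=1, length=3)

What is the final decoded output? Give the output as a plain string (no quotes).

Token 1: literal('O'). Output: "O"
Token 2: literal('J'). Output: "OJ"
Token 3: backref(off=1, len=2) (overlapping!). Copied 'JJ' from pos 1. Output: "OJJJ"
Token 4: backref(off=3, len=2). Copied 'JJ' from pos 1. Output: "OJJJJJ"
Token 5: backref(off=1, len=3) (overlapping!). Copied 'JJJ' from pos 5. Output: "OJJJJJJJJ"

Answer: OJJJJJJJJ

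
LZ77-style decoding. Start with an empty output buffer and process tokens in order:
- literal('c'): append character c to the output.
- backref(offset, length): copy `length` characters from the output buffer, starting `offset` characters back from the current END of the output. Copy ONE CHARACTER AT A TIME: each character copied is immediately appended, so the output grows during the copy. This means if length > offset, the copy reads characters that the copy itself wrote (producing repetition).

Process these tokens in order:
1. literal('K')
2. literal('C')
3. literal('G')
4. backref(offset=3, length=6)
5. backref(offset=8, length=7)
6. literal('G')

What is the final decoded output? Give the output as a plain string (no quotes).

Answer: KCGKCGKCGCGKCGKCG

Derivation:
Token 1: literal('K'). Output: "K"
Token 2: literal('C'). Output: "KC"
Token 3: literal('G'). Output: "KCG"
Token 4: backref(off=3, len=6) (overlapping!). Copied 'KCGKCG' from pos 0. Output: "KCGKCGKCG"
Token 5: backref(off=8, len=7). Copied 'CGKCGKC' from pos 1. Output: "KCGKCGKCGCGKCGKC"
Token 6: literal('G'). Output: "KCGKCGKCGCGKCGKCG"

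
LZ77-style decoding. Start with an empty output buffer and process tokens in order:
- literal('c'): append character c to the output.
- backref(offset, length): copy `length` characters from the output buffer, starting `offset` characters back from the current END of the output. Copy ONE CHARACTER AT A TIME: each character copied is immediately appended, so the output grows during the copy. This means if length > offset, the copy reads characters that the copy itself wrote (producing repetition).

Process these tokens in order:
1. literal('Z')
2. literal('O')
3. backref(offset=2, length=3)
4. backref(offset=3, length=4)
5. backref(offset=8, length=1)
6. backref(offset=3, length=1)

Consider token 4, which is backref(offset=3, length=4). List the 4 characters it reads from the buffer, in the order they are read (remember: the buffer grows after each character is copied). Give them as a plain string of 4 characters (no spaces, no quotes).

Answer: ZOZZ

Derivation:
Token 1: literal('Z'). Output: "Z"
Token 2: literal('O'). Output: "ZO"
Token 3: backref(off=2, len=3) (overlapping!). Copied 'ZOZ' from pos 0. Output: "ZOZOZ"
Token 4: backref(off=3, len=4). Buffer before: "ZOZOZ" (len 5)
  byte 1: read out[2]='Z', append. Buffer now: "ZOZOZZ"
  byte 2: read out[3]='O', append. Buffer now: "ZOZOZZO"
  byte 3: read out[4]='Z', append. Buffer now: "ZOZOZZOZ"
  byte 4: read out[5]='Z', append. Buffer now: "ZOZOZZOZZ"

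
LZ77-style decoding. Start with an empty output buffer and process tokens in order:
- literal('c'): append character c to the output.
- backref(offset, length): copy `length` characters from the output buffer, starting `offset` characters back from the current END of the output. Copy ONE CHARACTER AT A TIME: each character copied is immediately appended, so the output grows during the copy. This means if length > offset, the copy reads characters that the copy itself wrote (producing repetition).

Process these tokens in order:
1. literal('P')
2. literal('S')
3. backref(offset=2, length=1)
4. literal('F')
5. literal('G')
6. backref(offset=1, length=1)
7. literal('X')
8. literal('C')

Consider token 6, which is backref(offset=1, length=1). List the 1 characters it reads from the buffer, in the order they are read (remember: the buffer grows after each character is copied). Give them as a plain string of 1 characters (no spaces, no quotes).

Answer: G

Derivation:
Token 1: literal('P'). Output: "P"
Token 2: literal('S'). Output: "PS"
Token 3: backref(off=2, len=1). Copied 'P' from pos 0. Output: "PSP"
Token 4: literal('F'). Output: "PSPF"
Token 5: literal('G'). Output: "PSPFG"
Token 6: backref(off=1, len=1). Buffer before: "PSPFG" (len 5)
  byte 1: read out[4]='G', append. Buffer now: "PSPFGG"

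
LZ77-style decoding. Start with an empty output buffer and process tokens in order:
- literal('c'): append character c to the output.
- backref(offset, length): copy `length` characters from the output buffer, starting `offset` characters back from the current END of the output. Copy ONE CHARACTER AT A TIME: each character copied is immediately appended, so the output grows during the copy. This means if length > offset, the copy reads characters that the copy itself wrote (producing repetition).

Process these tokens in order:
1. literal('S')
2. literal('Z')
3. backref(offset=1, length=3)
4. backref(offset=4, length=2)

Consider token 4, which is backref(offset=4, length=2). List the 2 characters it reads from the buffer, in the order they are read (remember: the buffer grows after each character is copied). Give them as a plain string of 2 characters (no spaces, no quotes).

Token 1: literal('S'). Output: "S"
Token 2: literal('Z'). Output: "SZ"
Token 3: backref(off=1, len=3) (overlapping!). Copied 'ZZZ' from pos 1. Output: "SZZZZ"
Token 4: backref(off=4, len=2). Buffer before: "SZZZZ" (len 5)
  byte 1: read out[1]='Z', append. Buffer now: "SZZZZZ"
  byte 2: read out[2]='Z', append. Buffer now: "SZZZZZZ"

Answer: ZZ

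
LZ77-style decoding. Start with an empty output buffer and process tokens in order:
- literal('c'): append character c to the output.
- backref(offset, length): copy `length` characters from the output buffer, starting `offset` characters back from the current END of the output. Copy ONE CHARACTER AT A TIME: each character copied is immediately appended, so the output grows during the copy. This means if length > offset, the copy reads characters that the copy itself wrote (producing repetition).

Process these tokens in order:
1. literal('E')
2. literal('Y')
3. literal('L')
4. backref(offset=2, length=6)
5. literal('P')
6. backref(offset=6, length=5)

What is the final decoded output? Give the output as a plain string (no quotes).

Answer: EYLYLYLYLPLYLYL

Derivation:
Token 1: literal('E'). Output: "E"
Token 2: literal('Y'). Output: "EY"
Token 3: literal('L'). Output: "EYL"
Token 4: backref(off=2, len=6) (overlapping!). Copied 'YLYLYL' from pos 1. Output: "EYLYLYLYL"
Token 5: literal('P'). Output: "EYLYLYLYLP"
Token 6: backref(off=6, len=5). Copied 'LYLYL' from pos 4. Output: "EYLYLYLYLPLYLYL"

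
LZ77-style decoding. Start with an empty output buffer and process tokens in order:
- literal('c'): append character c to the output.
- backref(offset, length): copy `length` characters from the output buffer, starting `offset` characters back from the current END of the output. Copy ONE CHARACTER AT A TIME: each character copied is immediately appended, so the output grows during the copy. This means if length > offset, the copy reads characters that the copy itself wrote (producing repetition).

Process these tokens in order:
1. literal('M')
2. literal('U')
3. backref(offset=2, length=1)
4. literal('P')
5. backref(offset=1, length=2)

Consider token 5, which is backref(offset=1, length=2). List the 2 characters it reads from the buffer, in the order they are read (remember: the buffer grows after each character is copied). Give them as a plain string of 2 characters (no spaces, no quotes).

Answer: PP

Derivation:
Token 1: literal('M'). Output: "M"
Token 2: literal('U'). Output: "MU"
Token 3: backref(off=2, len=1). Copied 'M' from pos 0. Output: "MUM"
Token 4: literal('P'). Output: "MUMP"
Token 5: backref(off=1, len=2). Buffer before: "MUMP" (len 4)
  byte 1: read out[3]='P', append. Buffer now: "MUMPP"
  byte 2: read out[4]='P', append. Buffer now: "MUMPPP"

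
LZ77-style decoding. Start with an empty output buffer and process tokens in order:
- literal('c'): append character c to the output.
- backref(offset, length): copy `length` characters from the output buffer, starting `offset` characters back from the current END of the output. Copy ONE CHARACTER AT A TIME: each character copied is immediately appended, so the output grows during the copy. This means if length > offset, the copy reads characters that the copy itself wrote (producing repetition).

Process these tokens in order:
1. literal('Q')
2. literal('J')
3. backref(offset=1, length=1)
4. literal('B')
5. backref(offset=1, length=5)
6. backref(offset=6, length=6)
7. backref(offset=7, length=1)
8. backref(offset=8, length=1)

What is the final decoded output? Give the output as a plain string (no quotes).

Token 1: literal('Q'). Output: "Q"
Token 2: literal('J'). Output: "QJ"
Token 3: backref(off=1, len=1). Copied 'J' from pos 1. Output: "QJJ"
Token 4: literal('B'). Output: "QJJB"
Token 5: backref(off=1, len=5) (overlapping!). Copied 'BBBBB' from pos 3. Output: "QJJBBBBBB"
Token 6: backref(off=6, len=6). Copied 'BBBBBB' from pos 3. Output: "QJJBBBBBBBBBBBB"
Token 7: backref(off=7, len=1). Copied 'B' from pos 8. Output: "QJJBBBBBBBBBBBBB"
Token 8: backref(off=8, len=1). Copied 'B' from pos 8. Output: "QJJBBBBBBBBBBBBBB"

Answer: QJJBBBBBBBBBBBBBB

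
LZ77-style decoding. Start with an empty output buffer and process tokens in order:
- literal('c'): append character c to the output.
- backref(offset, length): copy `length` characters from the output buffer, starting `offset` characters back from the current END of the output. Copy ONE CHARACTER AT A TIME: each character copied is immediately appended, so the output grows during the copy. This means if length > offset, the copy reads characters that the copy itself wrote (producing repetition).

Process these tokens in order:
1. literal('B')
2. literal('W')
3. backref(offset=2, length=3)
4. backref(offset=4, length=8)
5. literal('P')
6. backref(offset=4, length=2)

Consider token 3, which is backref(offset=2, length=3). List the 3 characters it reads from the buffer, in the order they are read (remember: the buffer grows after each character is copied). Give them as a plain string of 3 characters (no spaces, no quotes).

Token 1: literal('B'). Output: "B"
Token 2: literal('W'). Output: "BW"
Token 3: backref(off=2, len=3). Buffer before: "BW" (len 2)
  byte 1: read out[0]='B', append. Buffer now: "BWB"
  byte 2: read out[1]='W', append. Buffer now: "BWBW"
  byte 3: read out[2]='B', append. Buffer now: "BWBWB"

Answer: BWB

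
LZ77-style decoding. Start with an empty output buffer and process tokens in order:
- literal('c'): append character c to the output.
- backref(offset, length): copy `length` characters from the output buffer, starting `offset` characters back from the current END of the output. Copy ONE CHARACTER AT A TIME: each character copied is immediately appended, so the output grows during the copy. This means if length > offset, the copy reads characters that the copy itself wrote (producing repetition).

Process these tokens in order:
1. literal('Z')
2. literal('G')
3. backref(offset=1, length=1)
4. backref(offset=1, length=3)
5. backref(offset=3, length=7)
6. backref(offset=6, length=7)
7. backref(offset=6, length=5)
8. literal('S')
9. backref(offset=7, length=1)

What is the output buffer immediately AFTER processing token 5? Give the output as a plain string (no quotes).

Answer: ZGGGGGGGGGGGG

Derivation:
Token 1: literal('Z'). Output: "Z"
Token 2: literal('G'). Output: "ZG"
Token 3: backref(off=1, len=1). Copied 'G' from pos 1. Output: "ZGG"
Token 4: backref(off=1, len=3) (overlapping!). Copied 'GGG' from pos 2. Output: "ZGGGGG"
Token 5: backref(off=3, len=7) (overlapping!). Copied 'GGGGGGG' from pos 3. Output: "ZGGGGGGGGGGGG"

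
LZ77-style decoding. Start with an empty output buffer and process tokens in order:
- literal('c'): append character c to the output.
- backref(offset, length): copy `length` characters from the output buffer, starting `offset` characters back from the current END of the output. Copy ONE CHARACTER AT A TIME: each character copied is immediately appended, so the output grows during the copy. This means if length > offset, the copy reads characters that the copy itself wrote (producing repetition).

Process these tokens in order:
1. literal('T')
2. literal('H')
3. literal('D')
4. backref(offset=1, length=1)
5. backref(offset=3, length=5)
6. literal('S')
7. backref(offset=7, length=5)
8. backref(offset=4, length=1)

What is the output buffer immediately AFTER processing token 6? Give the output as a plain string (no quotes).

Token 1: literal('T'). Output: "T"
Token 2: literal('H'). Output: "TH"
Token 3: literal('D'). Output: "THD"
Token 4: backref(off=1, len=1). Copied 'D' from pos 2. Output: "THDD"
Token 5: backref(off=3, len=5) (overlapping!). Copied 'HDDHD' from pos 1. Output: "THDDHDDHD"
Token 6: literal('S'). Output: "THDDHDDHDS"

Answer: THDDHDDHDS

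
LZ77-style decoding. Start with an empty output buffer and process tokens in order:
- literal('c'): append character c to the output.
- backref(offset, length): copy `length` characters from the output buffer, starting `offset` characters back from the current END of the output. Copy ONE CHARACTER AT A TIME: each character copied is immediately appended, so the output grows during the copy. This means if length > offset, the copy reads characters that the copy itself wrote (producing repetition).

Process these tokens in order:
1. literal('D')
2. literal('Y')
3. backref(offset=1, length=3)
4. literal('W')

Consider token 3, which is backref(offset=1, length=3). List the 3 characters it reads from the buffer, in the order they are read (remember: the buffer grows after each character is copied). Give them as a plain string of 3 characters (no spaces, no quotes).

Answer: YYY

Derivation:
Token 1: literal('D'). Output: "D"
Token 2: literal('Y'). Output: "DY"
Token 3: backref(off=1, len=3). Buffer before: "DY" (len 2)
  byte 1: read out[1]='Y', append. Buffer now: "DYY"
  byte 2: read out[2]='Y', append. Buffer now: "DYYY"
  byte 3: read out[3]='Y', append. Buffer now: "DYYYY"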